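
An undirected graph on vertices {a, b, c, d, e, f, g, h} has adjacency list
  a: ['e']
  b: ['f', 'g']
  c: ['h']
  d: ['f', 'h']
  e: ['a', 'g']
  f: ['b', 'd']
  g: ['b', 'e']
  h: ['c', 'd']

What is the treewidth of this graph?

A width-1 tree decomposition is:
Bags: B1 = {c, h}  B2 = {d, h}  B3 = {d, f}  B4 = {b, f}  B5 = {b, g}  B6 = {e, g}  B7 = {a, e}
Tree: B1–B2, B2–B3, B3–B4, B4–B5, B5–B6, B6–B7
The largest bag has 2 vertices, giving width 1; this decomposition certifies tw(G) ≤ 1. Any graph with an edge has treewidth ≥ 1, and G has the edge c–h. Therefore the treewidth is 1.

1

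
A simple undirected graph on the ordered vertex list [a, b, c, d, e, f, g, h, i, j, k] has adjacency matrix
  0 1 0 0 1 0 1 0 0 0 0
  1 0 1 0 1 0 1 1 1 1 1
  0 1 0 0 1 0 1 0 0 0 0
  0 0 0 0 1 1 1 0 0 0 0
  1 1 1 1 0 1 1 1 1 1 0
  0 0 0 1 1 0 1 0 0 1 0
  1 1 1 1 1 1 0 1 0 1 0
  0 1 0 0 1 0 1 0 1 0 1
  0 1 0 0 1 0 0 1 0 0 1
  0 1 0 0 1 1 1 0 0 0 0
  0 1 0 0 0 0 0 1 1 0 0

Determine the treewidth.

3

A width-3 tree decomposition is:
Bags: B1 = {b, e, g, h}  B2 = {b, e, g, j}  B3 = {b, e, h, i}  B4 = {b, h, i, k}  B5 = {a, b, e, g}  B6 = {e, f, g, j}  B7 = {b, c, e, g}  B8 = {d, e, f, g}
Tree: B1–B2, B1–B3, B3–B4, B1–B5, B2–B6, B2–B7, B6–B8
Every bag has size at most 4, so the width is 4 − 1 = 3 and tw(G) ≤ 3. On the other hand G contains the 4-clique {d, e, f, g}. A clique must lie in a single bag of any decomposition, so no decomposition can have width below 3. Combining the bounds, tw(G) = 3.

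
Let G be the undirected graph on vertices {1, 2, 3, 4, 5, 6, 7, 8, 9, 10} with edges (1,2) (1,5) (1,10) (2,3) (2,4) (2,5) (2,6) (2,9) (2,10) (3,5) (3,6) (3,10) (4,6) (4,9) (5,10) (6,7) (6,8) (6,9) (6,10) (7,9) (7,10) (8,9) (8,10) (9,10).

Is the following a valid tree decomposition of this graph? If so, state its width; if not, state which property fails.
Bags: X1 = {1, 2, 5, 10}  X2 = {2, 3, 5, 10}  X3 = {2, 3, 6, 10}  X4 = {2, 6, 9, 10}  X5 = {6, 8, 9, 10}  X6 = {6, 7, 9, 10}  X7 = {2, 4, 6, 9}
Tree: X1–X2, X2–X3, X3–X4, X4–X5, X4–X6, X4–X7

Every vertex of G appears in some bag (union = {1, 2, 3, 4, 5, 6, 7, 8, 9, 10}); every edge is covered by a bag; and for each vertex v the set of bags containing v is connected in the bag tree. The decomposition is therefore valid. The largest bag has 4 vertices, so the width is 3.

Yes; width 3.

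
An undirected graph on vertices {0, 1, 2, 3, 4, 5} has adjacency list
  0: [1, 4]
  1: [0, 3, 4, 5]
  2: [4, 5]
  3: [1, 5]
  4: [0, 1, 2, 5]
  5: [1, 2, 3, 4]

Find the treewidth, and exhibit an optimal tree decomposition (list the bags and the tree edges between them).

Treewidth 2.
Bags: B1 = {2, 4, 5}  B2 = {1, 4, 5}  B3 = {1, 3, 5}  B4 = {0, 1, 4}
Tree: B1–B2, B2–B3, B2–B4

Each bag holds 3 vertices, so the decomposition has width 2, which upper-bounds the treewidth. On the other hand G contains the 3-clique {1, 3, 5}. A clique must lie in a single bag of any decomposition, so no decomposition can have width below 2. Hence tw(G) = 2 exactly.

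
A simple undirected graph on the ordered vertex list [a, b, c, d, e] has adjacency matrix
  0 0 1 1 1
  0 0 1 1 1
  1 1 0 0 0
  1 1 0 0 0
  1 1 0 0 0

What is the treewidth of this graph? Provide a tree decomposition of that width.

Each bag holds 3 vertices, so the decomposition has width 2, which upper-bounds the treewidth. The edges d–b–c–a–d form a cycle, so G is not a tree and its treewidth is at least 2. The upper and lower bounds meet at 2, so that is the treewidth.

Treewidth 2.
One optimal decomposition is:
Bags: B1 = {a, b, d}  B2 = {a, b, c}  B3 = {a, b, e}
Tree: B1–B2, B2–B3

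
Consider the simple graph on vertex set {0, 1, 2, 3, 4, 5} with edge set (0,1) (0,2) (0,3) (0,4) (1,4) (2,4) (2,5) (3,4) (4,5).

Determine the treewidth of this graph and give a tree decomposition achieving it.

Treewidth 2.
One optimal decomposition is:
Bags: B1 = {0, 1, 4}  B2 = {0, 2, 4}  B3 = {0, 3, 4}  B4 = {2, 4, 5}
Tree: B1–B2, B2–B3, B2–B4

Each bag holds 3 vertices, so the decomposition has width 2, which upper-bounds the treewidth. Conversely, {0, 1, 4} is a clique of size 3, and the vertices of any clique must share a bag in every tree decomposition; so some bag has ≥ 3 vertices and tw(G) ≥ 2. Hence tw(G) = 2 exactly.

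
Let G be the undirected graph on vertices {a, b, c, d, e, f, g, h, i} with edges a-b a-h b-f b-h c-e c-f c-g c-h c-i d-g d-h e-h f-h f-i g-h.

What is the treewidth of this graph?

A width-2 tree decomposition is:
Bags: B1 = {c, g, h}  B2 = {c, f, h}  B3 = {b, f, h}  B4 = {a, b, h}  B5 = {c, e, h}  B6 = {c, f, i}  B7 = {d, g, h}
Tree: B1–B2, B2–B3, B3–B4, B2–B5, B2–B6, B1–B7
Every bag has size at most 3, so the width is 3 − 1 = 2 and tw(G) ≤ 2. On the other hand G contains the 3-clique {d, g, h}. A clique must lie in a single bag of any decomposition, so no decomposition can have width below 2. Therefore the treewidth is 2.

2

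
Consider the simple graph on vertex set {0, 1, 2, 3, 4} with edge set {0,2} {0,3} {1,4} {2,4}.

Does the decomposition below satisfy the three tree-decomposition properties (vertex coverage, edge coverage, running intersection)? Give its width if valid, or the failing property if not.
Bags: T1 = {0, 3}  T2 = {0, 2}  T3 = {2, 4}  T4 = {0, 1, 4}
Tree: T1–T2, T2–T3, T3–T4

No — bags containing vertex 0 are not connected in the tree.

A tree decomposition must satisfy three properties: every vertex lies in some bag; for every edge, both endpoints lie together in some bag; and for every vertex, the bags containing it form a connected subtree. Here bags containing vertex 0 are not connected in the tree, so the decomposition is invalid.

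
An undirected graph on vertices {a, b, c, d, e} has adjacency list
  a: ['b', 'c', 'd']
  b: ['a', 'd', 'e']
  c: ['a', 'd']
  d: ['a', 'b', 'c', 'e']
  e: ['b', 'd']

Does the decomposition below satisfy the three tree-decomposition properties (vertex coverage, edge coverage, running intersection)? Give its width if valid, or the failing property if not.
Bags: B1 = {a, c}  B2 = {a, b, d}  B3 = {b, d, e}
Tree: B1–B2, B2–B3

A tree decomposition must satisfy three properties: every vertex lies in some bag; for every edge, both endpoints lie together in some bag; and for every vertex, the bags containing it form a connected subtree. Here edge (d,c) lies in no bag, so the decomposition is invalid.

No — edge (d,c) lies in no bag.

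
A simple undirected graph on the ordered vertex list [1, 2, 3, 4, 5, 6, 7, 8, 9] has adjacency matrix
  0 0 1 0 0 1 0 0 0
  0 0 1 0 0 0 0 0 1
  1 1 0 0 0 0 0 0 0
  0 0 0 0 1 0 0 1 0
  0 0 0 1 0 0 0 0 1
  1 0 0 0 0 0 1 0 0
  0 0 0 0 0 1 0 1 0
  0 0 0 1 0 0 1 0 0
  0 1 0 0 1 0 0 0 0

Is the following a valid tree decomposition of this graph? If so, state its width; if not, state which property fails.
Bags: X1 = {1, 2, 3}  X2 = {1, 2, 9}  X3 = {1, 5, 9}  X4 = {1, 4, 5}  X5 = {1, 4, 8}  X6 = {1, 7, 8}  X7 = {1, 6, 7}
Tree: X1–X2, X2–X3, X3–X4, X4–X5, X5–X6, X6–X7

Yes; width 2.

Vertex coverage: the bags together contain {1, 2, 3, 4, 5, 6, 7, 8, 9}, the full vertex set. Edge coverage: each edge of G has both endpoints in at least one bag. Running intersection: for every vertex, the bags containing it form a connected subtree. All three properties hold, so this is a valid tree decomposition of width max|bag| − 1 = 2, and hence tw(G) ≤ 2.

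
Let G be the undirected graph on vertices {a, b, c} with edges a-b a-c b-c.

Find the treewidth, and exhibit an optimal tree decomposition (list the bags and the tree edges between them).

Treewidth 2.
Bags: B1 = {a, b, c}
Tree: (single bag)

A single bag containing all 3 vertices is trivially a valid decomposition of width 2. For the lower bound, the 3 vertices {a, b, c} are pairwise adjacent, and any tree decomposition puts a clique entirely inside one bag — forcing width ≥ 2. Therefore the treewidth is 2.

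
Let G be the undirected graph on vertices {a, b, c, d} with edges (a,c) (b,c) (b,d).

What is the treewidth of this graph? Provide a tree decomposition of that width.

Treewidth 1.
Bags: B1 = {b, d}  B2 = {b, c}  B3 = {a, c}
Tree: B1–B2, B2–B3

The largest bag has 2 vertices, giving width 1; this decomposition certifies tw(G) ≤ 1. Any graph with an edge has treewidth ≥ 1, and G has the edge b–d. Hence tw(G) = 1 exactly.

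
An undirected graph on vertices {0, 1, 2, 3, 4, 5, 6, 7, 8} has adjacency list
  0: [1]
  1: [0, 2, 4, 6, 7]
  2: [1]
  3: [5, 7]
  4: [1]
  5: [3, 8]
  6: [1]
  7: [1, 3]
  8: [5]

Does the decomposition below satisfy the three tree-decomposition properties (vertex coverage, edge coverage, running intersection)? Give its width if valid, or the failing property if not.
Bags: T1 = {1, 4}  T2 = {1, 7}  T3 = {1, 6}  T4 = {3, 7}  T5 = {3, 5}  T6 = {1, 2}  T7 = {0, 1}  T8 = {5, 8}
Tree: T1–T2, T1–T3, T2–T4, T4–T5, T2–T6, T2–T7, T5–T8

Vertex coverage: the bags together contain {0, 1, 2, 3, 4, 5, 6, 7, 8}, the full vertex set. Edge coverage: each edge of G has both endpoints in at least one bag. Running intersection: for every vertex, the bags containing it form a connected subtree. All three properties hold, so this is a valid tree decomposition of width max|bag| − 1 = 1, and hence tw(G) ≤ 1.

Yes; width 1.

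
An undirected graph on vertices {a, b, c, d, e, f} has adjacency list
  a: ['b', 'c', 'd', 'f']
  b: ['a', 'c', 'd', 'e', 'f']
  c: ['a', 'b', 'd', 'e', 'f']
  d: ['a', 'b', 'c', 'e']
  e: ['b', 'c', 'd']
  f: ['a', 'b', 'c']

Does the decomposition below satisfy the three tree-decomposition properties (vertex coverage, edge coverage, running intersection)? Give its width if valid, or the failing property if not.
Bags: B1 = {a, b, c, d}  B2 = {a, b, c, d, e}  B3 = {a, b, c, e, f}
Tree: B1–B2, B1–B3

A tree decomposition must satisfy three properties: every vertex lies in some bag; for every edge, both endpoints lie together in some bag; and for every vertex, the bags containing it form a connected subtree. Here bags containing vertex e are not connected in the tree, so the decomposition is invalid.

No — bags containing vertex e are not connected in the tree.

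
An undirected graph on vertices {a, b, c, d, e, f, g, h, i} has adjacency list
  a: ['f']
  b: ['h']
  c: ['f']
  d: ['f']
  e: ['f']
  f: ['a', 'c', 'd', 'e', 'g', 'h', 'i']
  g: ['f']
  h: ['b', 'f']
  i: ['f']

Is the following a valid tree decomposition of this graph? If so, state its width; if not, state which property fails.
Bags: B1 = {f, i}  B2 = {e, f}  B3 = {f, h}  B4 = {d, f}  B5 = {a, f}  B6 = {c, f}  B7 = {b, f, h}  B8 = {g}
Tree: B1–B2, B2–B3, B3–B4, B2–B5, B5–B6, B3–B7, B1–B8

A tree decomposition must satisfy three properties: every vertex lies in some bag; for every edge, both endpoints lie together in some bag; and for every vertex, the bags containing it form a connected subtree. Here edge (f,g) lies in no bag, so the decomposition is invalid.

No — edge (f,g) lies in no bag.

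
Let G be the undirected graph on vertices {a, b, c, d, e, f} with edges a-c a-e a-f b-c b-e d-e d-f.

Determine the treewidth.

2

A width-2 tree decomposition is:
Bags: B1 = {b, c, e}  B2 = {a, c, e}  B3 = {a, d, e}  B4 = {a, d, f}
Tree: B1–B2, B2–B3, B3–B4
Every bag has size at most 3, so the width is 3 − 1 = 2 and tw(G) ≤ 2. Since b–c–a–e–b is a cycle in G, G is not acyclic. Forests are exactly the graphs of treewidth ≤ 1, so tw(G) ≥ 2. Hence tw(G) = 2 exactly.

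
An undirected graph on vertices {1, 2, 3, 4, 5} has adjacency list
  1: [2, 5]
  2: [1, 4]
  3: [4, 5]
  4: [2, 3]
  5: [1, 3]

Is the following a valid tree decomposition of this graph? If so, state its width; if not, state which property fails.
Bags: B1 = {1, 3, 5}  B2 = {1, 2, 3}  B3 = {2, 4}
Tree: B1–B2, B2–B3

A tree decomposition must satisfy three properties: every vertex lies in some bag; for every edge, both endpoints lie together in some bag; and for every vertex, the bags containing it form a connected subtree. Here edge (3,4) lies in no bag, so the decomposition is invalid.

No — edge (3,4) lies in no bag.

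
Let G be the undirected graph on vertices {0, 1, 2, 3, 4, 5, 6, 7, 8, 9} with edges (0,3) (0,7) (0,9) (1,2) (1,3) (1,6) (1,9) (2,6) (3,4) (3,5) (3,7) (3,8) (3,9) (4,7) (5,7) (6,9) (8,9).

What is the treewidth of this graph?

2

A width-2 tree decomposition is:
Bags: B1 = {1, 3, 9}  B2 = {0, 3, 9}  B3 = {1, 6, 9}  B4 = {1, 2, 6}  B5 = {0, 3, 7}  B6 = {3, 8, 9}  B7 = {3, 5, 7}  B8 = {3, 4, 7}
Tree: B1–B2, B1–B3, B3–B4, B2–B5, B2–B6, B5–B7, B5–B8
The largest bag has 3 vertices, giving width 2; this decomposition certifies tw(G) ≤ 2. Conversely, {1, 2, 6} is a clique of size 3, and the vertices of any clique must share a bag in every tree decomposition; so some bag has ≥ 3 vertices and tw(G) ≥ 2. Combining the bounds, tw(G) = 2.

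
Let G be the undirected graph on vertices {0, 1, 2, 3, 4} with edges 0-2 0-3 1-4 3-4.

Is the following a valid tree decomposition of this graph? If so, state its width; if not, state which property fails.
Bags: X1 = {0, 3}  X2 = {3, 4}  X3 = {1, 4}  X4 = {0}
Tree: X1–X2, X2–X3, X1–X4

A tree decomposition must satisfy three properties: every vertex lies in some bag; for every edge, both endpoints lie together in some bag; and for every vertex, the bags containing it form a connected subtree. Here vertex 2 appears in no bag, so the decomposition is invalid.

No — vertex 2 appears in no bag.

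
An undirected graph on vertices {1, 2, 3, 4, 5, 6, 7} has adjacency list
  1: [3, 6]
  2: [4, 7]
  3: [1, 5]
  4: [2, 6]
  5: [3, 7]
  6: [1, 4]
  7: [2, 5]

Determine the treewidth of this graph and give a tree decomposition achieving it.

Treewidth 2.
Bags: B1 = {1, 3, 6}  B2 = {3, 5, 6}  B3 = {5, 6, 7}  B4 = {2, 6, 7}  B5 = {2, 4, 6}
Tree: B1–B2, B2–B3, B3–B4, B4–B5

Each bag holds 3 vertices, so the decomposition has width 2, which upper-bounds the treewidth. Since 6–1–3–5–7–2–4–6 is a cycle in G, G is not acyclic. Forests are exactly the graphs of treewidth ≤ 1, so tw(G) ≥ 2. Combining the bounds, tw(G) = 2.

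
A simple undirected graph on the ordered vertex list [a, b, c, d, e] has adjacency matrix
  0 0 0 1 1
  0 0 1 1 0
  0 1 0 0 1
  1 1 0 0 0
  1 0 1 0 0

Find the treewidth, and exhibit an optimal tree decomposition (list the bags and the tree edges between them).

Treewidth 2.
Bags: B1 = {b, c, e}  B2 = {b, d, e}  B3 = {a, d, e}
Tree: B1–B2, B2–B3

Each bag holds 3 vertices, so the decomposition has width 2, which upper-bounds the treewidth. The edges e–c–b–d–a–e form a cycle, so G is not a tree and its treewidth is at least 2. Hence tw(G) = 2 exactly.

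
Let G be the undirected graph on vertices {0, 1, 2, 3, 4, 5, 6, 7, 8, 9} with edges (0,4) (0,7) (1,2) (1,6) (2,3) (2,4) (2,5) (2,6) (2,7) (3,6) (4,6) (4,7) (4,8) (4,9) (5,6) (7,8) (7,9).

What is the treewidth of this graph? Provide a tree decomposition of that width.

The largest bag has 3 vertices, giving width 2; this decomposition certifies tw(G) ≤ 2. On the other hand G contains the 3-clique {0, 4, 7}. A clique must lie in a single bag of any decomposition, so no decomposition can have width below 2. Hence tw(G) = 2 exactly.

Treewidth 2.
One such decomposition:
Bags: B1 = {2, 4, 6}  B2 = {2, 4, 7}  B3 = {4, 7, 8}  B4 = {2, 5, 6}  B5 = {1, 2, 6}  B6 = {2, 3, 6}  B7 = {0, 4, 7}  B8 = {4, 7, 9}
Tree: B1–B2, B2–B3, B1–B4, B4–B5, B4–B6, B3–B7, B3–B8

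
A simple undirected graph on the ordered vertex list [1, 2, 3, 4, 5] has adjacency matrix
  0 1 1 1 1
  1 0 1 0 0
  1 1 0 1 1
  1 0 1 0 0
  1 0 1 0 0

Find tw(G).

2

A width-2 tree decomposition is:
Bags: B1 = {1, 3, 5}  B2 = {1, 3, 4}  B3 = {1, 2, 3}
Tree: B1–B2, B2–B3
Each bag holds 3 vertices, so the decomposition has width 2, which upper-bounds the treewidth. Conversely, {1, 2, 3} is a clique of size 3, and the vertices of any clique must share a bag in every tree decomposition; so some bag has ≥ 3 vertices and tw(G) ≥ 2. Hence tw(G) = 2 exactly.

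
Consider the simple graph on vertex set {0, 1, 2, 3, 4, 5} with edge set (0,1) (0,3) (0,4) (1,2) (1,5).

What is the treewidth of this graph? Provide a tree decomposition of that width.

Treewidth 1.
Bags: B1 = {0, 3}  B2 = {0, 1}  B3 = {0, 4}  B4 = {1, 5}  B5 = {1, 2}
Tree: B1–B2, B2–B3, B2–B4, B2–B5

Every bag has size at most 2, so the width is 2 − 1 = 1 and tw(G) ≤ 1. Since G has at least one edge (e.g. 3–0), it is not an edgeless graph, so tw(G) ≥ 1. Hence tw(G) = 1 exactly.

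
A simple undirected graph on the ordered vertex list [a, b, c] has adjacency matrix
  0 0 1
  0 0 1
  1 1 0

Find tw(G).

A width-1 tree decomposition is:
Bags: B1 = {a, c}  B2 = {b, c}
Tree: B1–B2
Each bag holds 2 vertices, so the decomposition has width 1, which upper-bounds the treewidth. G has an edge, so its treewidth is at least 1. The upper and lower bounds meet at 1, so that is the treewidth.

1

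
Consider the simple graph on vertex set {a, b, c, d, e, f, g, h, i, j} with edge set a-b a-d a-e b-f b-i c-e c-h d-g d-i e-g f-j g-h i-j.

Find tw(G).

A width-2 tree decomposition is:
Bags: B1 = {c, g, h}  B2 = {c, e, g}  B3 = {d, e, g}  B4 = {a, d, e}  B5 = {a, d, i}  B6 = {a, b, i}  B7 = {b, i, j}  B8 = {b, f, j}
Tree: B1–B2, B2–B3, B3–B4, B4–B5, B5–B6, B6–B7, B7–B8
Every bag has size at most 3, so the width is 3 − 1 = 2 and tw(G) ≤ 2. For the lower bound, G contains the cycle h–c–e–g–h, so G is not a forest; only forests have treewidth ≤ 1, hence tw(G) ≥ 2. The upper and lower bounds meet at 2, so that is the treewidth.

2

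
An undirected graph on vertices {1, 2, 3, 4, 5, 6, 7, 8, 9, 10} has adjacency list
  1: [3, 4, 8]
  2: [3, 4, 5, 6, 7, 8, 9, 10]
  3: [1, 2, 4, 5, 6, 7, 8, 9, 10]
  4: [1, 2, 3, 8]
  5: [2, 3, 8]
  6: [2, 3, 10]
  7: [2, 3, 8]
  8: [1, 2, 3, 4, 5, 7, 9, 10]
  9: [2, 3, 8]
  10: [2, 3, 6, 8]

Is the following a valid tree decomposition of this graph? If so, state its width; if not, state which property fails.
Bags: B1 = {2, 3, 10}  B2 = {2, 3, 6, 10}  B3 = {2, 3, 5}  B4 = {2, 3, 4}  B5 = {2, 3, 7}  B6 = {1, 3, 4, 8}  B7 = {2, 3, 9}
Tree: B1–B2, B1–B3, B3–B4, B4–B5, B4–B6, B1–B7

A tree decomposition must satisfy three properties: every vertex lies in some bag; for every edge, both endpoints lie together in some bag; and for every vertex, the bags containing it form a connected subtree. Here edge (8,10) lies in no bag, so the decomposition is invalid.

No — edge (8,10) lies in no bag.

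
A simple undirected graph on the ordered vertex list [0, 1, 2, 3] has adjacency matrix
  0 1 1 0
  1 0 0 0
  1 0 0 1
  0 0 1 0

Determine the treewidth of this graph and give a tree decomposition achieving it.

Every bag has size at most 2, so the width is 2 − 1 = 1 and tw(G) ≤ 1. Since G has at least one edge (e.g. 1–0), it is not an edgeless graph, so tw(G) ≥ 1. The upper and lower bounds meet at 1, so that is the treewidth.

Treewidth 1.
One such decomposition:
Bags: B1 = {0, 1}  B2 = {0, 2}  B3 = {2, 3}
Tree: B1–B2, B2–B3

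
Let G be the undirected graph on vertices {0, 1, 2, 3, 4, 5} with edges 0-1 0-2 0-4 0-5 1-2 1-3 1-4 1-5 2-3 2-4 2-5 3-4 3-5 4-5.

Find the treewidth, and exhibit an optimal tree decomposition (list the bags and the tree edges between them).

Treewidth 4.
One such decomposition:
Bags: B1 = {1, 2, 3, 4, 5}  B2 = {0, 1, 2, 4, 5}
Tree: B1–B2

Every bag has size at most 5, so the width is 5 − 1 = 4 and tw(G) ≤ 4. On the other hand G contains the 5-clique {0, 1, 2, 4, 5}. A clique must lie in a single bag of any decomposition, so no decomposition can have width below 4. Hence tw(G) = 4 exactly.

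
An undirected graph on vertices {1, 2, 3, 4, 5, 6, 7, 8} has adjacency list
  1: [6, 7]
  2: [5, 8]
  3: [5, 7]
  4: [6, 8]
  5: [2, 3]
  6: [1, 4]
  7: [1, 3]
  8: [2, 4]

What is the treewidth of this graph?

2

A width-2 tree decomposition is:
Bags: B1 = {4, 6, 8}  B2 = {2, 6, 8}  B3 = {2, 5, 6}  B4 = {3, 5, 6}  B5 = {3, 6, 7}  B6 = {1, 6, 7}
Tree: B1–B2, B2–B3, B3–B4, B4–B5, B5–B6
Each bag holds 3 vertices, so the decomposition has width 2, which upper-bounds the treewidth. For the lower bound, G contains the cycle 6–4–8–2–5–3–7–1–6, so G is not a forest; only forests have treewidth ≤ 1, hence tw(G) ≥ 2. The upper and lower bounds meet at 2, so that is the treewidth.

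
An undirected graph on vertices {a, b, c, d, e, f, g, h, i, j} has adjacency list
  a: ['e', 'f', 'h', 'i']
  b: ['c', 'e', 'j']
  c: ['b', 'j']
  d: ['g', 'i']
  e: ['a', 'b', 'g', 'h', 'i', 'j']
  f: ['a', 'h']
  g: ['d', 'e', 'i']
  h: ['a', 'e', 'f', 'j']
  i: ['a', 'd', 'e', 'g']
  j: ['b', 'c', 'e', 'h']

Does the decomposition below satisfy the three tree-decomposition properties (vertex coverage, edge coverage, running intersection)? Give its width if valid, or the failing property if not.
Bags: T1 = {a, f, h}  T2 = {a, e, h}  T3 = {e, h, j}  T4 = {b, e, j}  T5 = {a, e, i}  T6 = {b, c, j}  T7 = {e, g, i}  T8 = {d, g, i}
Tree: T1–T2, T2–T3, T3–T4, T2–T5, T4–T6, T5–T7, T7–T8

Yes; width 2.

Vertex coverage: the bags together contain {a, b, c, d, e, f, g, h, i, j}, the full vertex set. Edge coverage: each edge of G has both endpoints in at least one bag. Running intersection: for every vertex, the bags containing it form a connected subtree. All three properties hold, so this is a valid tree decomposition of width max|bag| − 1 = 2, and hence tw(G) ≤ 2.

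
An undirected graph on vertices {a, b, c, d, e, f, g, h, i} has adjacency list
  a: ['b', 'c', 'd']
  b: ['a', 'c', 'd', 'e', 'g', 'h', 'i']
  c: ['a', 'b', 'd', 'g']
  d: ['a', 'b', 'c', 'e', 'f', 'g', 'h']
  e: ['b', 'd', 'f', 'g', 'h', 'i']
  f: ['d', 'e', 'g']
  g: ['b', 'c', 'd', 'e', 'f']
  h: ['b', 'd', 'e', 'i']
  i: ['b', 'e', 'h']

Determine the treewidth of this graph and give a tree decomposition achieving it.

Each bag holds 4 vertices, so the decomposition has width 3, which upper-bounds the treewidth. Conversely, {d, e, f, g} is a clique of size 4, and the vertices of any clique must share a bag in every tree decomposition; so some bag has ≥ 4 vertices and tw(G) ≥ 3. Combining the bounds, tw(G) = 3.

Treewidth 3.
Bags: B1 = {d, e, f, g}  B2 = {b, d, e, g}  B3 = {b, d, e, h}  B4 = {b, c, d, g}  B5 = {b, e, h, i}  B6 = {a, b, c, d}
Tree: B1–B2, B2–B3, B2–B4, B3–B5, B4–B6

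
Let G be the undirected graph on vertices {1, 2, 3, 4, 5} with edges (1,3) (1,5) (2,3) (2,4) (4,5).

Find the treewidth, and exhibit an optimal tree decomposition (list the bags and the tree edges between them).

Each bag holds 3 vertices, so the decomposition has width 2, which upper-bounds the treewidth. Since 4–2–3–1–5–4 is a cycle in G, G is not acyclic. Forests are exactly the graphs of treewidth ≤ 1, so tw(G) ≥ 2. Therefore the treewidth is 2.

Treewidth 2.
One such decomposition:
Bags: B1 = {2, 3, 4}  B2 = {1, 3, 4}  B3 = {1, 4, 5}
Tree: B1–B2, B2–B3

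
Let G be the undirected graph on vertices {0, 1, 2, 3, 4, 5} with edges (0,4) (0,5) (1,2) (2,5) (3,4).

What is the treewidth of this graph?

A width-1 tree decomposition is:
Bags: B1 = {3, 4}  B2 = {0, 4}  B3 = {0, 5}  B4 = {2, 5}  B5 = {1, 2}
Tree: B1–B2, B2–B3, B3–B4, B4–B5
The largest bag has 2 vertices, giving width 1; this decomposition certifies tw(G) ≤ 1. G has an edge, so its treewidth is at least 1. Hence tw(G) = 1 exactly.

1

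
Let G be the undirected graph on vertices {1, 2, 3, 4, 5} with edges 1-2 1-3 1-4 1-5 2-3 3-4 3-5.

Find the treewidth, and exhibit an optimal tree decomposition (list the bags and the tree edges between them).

Treewidth 2.
One such decomposition:
Bags: B1 = {1, 3, 4}  B2 = {1, 3, 5}  B3 = {1, 2, 3}
Tree: B1–B2, B2–B3

Every bag has size at most 3, so the width is 3 − 1 = 2 and tw(G) ≤ 2. On the other hand G contains the 3-clique {1, 2, 3}. A clique must lie in a single bag of any decomposition, so no decomposition can have width below 2. The upper and lower bounds meet at 2, so that is the treewidth.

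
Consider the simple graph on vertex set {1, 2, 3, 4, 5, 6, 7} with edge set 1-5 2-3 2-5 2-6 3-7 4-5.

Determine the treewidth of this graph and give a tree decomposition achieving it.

Treewidth 1.
One optimal decomposition is:
Bags: B1 = {2, 5}  B2 = {2, 3}  B3 = {4, 5}  B4 = {1, 5}  B5 = {2, 6}  B6 = {3, 7}
Tree: B1–B2, B1–B3, B3–B4, B1–B5, B2–B6

Every bag has size at most 2, so the width is 2 − 1 = 1 and tw(G) ≤ 1. Any graph with an edge has treewidth ≥ 1, and G has the edge 5–2. Combining the bounds, tw(G) = 1.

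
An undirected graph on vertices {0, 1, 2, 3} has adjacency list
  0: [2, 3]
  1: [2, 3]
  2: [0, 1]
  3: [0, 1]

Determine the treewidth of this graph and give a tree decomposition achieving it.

Treewidth 2.
One optimal decomposition is:
Bags: B1 = {0, 1, 3}  B2 = {0, 1, 2}
Tree: B1–B2

The largest bag has 3 vertices, giving width 2; this decomposition certifies tw(G) ≤ 2. For the lower bound, G contains the cycle 0–3–1–2–0, so G is not a forest; only forests have treewidth ≤ 1, hence tw(G) ≥ 2. Hence tw(G) = 2 exactly.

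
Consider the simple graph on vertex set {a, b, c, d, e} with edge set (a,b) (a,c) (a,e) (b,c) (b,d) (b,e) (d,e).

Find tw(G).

A width-2 tree decomposition is:
Bags: B1 = {a, b, c}  B2 = {a, b, e}  B3 = {b, d, e}
Tree: B1–B2, B2–B3
The largest bag has 3 vertices, giving width 2; this decomposition certifies tw(G) ≤ 2. On the other hand G contains the 3-clique {b, d, e}. A clique must lie in a single bag of any decomposition, so no decomposition can have width below 2. The upper and lower bounds meet at 2, so that is the treewidth.

2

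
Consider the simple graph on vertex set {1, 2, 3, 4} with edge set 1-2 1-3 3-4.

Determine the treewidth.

1

A width-1 tree decomposition is:
Bags: B1 = {3, 4}  B2 = {1, 3}  B3 = {1, 2}
Tree: B1–B2, B2–B3
Each bag holds 2 vertices, so the decomposition has width 1, which upper-bounds the treewidth. Any graph with an edge has treewidth ≥ 1, and G has the edge 3–4. Combining the bounds, tw(G) = 1.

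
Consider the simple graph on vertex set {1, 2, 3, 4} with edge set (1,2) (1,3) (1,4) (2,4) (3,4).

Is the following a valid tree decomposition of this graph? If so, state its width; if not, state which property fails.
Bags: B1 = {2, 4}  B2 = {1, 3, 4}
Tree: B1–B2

No — edge (1,2) lies in no bag.

A tree decomposition must satisfy three properties: every vertex lies in some bag; for every edge, both endpoints lie together in some bag; and for every vertex, the bags containing it form a connected subtree. Here edge (1,2) lies in no bag, so the decomposition is invalid.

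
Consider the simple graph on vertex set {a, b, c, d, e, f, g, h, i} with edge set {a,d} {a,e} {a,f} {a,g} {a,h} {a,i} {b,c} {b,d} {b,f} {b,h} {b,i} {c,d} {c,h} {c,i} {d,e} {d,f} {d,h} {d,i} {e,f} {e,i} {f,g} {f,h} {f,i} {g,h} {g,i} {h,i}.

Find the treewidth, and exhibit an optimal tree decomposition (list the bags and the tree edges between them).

Every bag has size at most 5, so the width is 5 − 1 = 4 and tw(G) ≤ 4. Conversely, {b, c, d, h, i} is a clique of size 5, and the vertices of any clique must share a bag in every tree decomposition; so some bag has ≥ 5 vertices and tw(G) ≥ 4. Combining the bounds, tw(G) = 4.

Treewidth 4.
Bags: B1 = {a, d, f, h, i}  B2 = {a, d, e, f, i}  B3 = {b, d, f, h, i}  B4 = {b, c, d, h, i}  B5 = {a, f, g, h, i}
Tree: B1–B2, B1–B3, B3–B4, B1–B5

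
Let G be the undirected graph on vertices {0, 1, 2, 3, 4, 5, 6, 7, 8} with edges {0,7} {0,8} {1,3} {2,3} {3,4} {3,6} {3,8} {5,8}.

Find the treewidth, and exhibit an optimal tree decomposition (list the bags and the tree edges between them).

Each bag holds 2 vertices, so the decomposition has width 1, which upper-bounds the treewidth. Since G has at least one edge (e.g. 4–3), it is not an edgeless graph, so tw(G) ≥ 1. The upper and lower bounds meet at 1, so that is the treewidth.

Treewidth 1.
Bags: B1 = {3, 4}  B2 = {3, 6}  B3 = {3, 8}  B4 = {0, 8}  B5 = {5, 8}  B6 = {1, 3}  B7 = {2, 3}  B8 = {0, 7}
Tree: B1–B2, B1–B3, B3–B4, B3–B5, B1–B6, B1–B7, B4–B8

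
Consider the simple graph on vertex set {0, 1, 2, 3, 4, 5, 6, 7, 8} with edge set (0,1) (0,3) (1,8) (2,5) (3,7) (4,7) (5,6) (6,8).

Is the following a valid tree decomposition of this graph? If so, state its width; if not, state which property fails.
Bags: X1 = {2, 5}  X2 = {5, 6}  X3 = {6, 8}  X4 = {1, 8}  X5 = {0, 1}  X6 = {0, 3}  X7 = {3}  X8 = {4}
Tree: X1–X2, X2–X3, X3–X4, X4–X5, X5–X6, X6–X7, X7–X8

A tree decomposition must satisfy three properties: every vertex lies in some bag; for every edge, both endpoints lie together in some bag; and for every vertex, the bags containing it form a connected subtree. Here vertex 7 appears in no bag, so the decomposition is invalid.

No — vertex 7 appears in no bag.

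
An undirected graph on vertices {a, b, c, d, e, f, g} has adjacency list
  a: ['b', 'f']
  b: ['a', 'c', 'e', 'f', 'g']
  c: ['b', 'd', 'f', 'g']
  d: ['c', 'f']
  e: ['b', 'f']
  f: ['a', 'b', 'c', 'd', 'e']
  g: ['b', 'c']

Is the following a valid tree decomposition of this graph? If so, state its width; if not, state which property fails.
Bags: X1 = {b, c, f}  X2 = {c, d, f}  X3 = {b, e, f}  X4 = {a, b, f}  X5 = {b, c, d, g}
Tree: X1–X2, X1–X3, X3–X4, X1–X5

A tree decomposition must satisfy three properties: every vertex lies in some bag; for every edge, both endpoints lie together in some bag; and for every vertex, the bags containing it form a connected subtree. Here bags containing vertex d are not connected in the tree, so the decomposition is invalid.

No — bags containing vertex d are not connected in the tree.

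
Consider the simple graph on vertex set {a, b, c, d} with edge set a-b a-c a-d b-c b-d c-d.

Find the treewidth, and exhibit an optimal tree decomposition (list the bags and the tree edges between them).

With just one bag of size 4, the width is 4 − 1 = 3, so tw(G) ≤ 3. Conversely, {a, b, c, d} is a clique of size 4, and the vertices of any clique must share a bag in every tree decomposition; so some bag has ≥ 4 vertices and tw(G) ≥ 3. Combining the bounds, tw(G) = 3.

Treewidth 3.
One optimal decomposition is:
Bags: B1 = {a, b, c, d}
Tree: (single bag)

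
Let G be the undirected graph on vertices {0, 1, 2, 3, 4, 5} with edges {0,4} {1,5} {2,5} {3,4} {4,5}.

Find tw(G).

A width-1 tree decomposition is:
Bags: B1 = {3, 4}  B2 = {4, 5}  B3 = {1, 5}  B4 = {0, 4}  B5 = {2, 5}
Tree: B1–B2, B2–B3, B1–B4, B2–B5
Each bag holds 2 vertices, so the decomposition has width 1, which upper-bounds the treewidth. G has an edge, so its treewidth is at least 1. Therefore the treewidth is 1.

1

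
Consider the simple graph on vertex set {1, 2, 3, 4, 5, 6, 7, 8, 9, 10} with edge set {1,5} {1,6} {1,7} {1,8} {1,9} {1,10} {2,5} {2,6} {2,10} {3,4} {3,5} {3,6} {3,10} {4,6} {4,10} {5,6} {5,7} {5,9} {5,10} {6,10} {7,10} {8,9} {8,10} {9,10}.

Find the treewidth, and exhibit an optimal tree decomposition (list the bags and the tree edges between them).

The largest bag has 4 vertices, giving width 3; this decomposition certifies tw(G) ≤ 3. Conversely, {1, 8, 9, 10} is a clique of size 4, and the vertices of any clique must share a bag in every tree decomposition; so some bag has ≥ 4 vertices and tw(G) ≥ 3. Hence tw(G) = 3 exactly.

Treewidth 3.
One such decomposition:
Bags: B1 = {1, 5, 6, 10}  B2 = {3, 5, 6, 10}  B3 = {1, 5, 9, 10}  B4 = {2, 5, 6, 10}  B5 = {3, 4, 6, 10}  B6 = {1, 8, 9, 10}  B7 = {1, 5, 7, 10}
Tree: B1–B2, B1–B3, B2–B4, B2–B5, B3–B6, B1–B7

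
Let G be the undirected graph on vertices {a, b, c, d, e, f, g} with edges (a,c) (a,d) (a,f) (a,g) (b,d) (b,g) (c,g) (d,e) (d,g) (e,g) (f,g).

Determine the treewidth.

2

A width-2 tree decomposition is:
Bags: B1 = {a, d, g}  B2 = {a, c, g}  B3 = {d, e, g}  B4 = {b, d, g}  B5 = {a, f, g}
Tree: B1–B2, B1–B3, B3–B4, B1–B5
Each bag holds 3 vertices, so the decomposition has width 2, which upper-bounds the treewidth. For the lower bound, the 3 vertices {d, e, g} are pairwise adjacent, and any tree decomposition puts a clique entirely inside one bag — forcing width ≥ 2. Therefore the treewidth is 2.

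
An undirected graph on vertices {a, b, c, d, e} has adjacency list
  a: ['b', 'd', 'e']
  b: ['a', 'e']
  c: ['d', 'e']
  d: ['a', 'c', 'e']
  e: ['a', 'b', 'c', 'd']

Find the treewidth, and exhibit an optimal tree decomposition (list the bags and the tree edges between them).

Treewidth 2.
One optimal decomposition is:
Bags: B1 = {a, d, e}  B2 = {a, b, e}  B3 = {c, d, e}
Tree: B1–B2, B1–B3

Each bag holds 3 vertices, so the decomposition has width 2, which upper-bounds the treewidth. On the other hand G contains the 3-clique {c, d, e}. A clique must lie in a single bag of any decomposition, so no decomposition can have width below 2. Therefore the treewidth is 2.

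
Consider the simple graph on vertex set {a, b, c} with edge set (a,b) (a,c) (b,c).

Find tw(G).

A width-2 tree decomposition is:
Bags: B1 = {a, b, c}
Tree: (single bag)
With just one bag of size 3, the width is 3 − 1 = 2, so tw(G) ≤ 2. Conversely, {a, b, c} is a clique of size 3, and the vertices of any clique must share a bag in every tree decomposition; so some bag has ≥ 3 vertices and tw(G) ≥ 2. Therefore the treewidth is 2.

2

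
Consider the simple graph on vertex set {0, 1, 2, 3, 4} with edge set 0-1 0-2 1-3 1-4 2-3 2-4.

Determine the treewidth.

2

A width-2 tree decomposition is:
Bags: B1 = {1, 2, 4}  B2 = {1, 2, 3}  B3 = {0, 1, 2}
Tree: B1–B2, B2–B3
Every bag has size at most 3, so the width is 3 − 1 = 2 and tw(G) ≤ 2. The edges 4–2–3–1–4 form a cycle, so G is not a tree and its treewidth is at least 2. Hence tw(G) = 2 exactly.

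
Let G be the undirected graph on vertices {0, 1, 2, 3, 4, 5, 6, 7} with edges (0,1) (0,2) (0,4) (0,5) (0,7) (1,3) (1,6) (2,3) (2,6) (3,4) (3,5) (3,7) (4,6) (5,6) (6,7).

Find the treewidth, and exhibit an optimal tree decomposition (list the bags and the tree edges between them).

Every bag has size at most 4, so the width is 4 − 1 = 3 and tw(G) ≤ 3. For the lower bound: the 4 vertex sets {4,6}, {3,5}, {0}, {1} are disjoint, each induces a connected subgraph, and every pair is joined by at least one edge of G. Contracting each set to a single vertex therefore yields K_{4} as a minor, and since treewidth is minor-monotone, tw(G) ≥ tw(K_{4}) = 3. Combining the bounds, tw(G) = 3.

Treewidth 3.
Bags: B1 = {0, 3, 4, 6}  B2 = {0, 3, 5, 6}  B3 = {0, 1, 3, 6}  B4 = {0, 2, 3, 6}  B5 = {0, 3, 6, 7}
Tree: B1–B2, B2–B3, B3–B4, B4–B5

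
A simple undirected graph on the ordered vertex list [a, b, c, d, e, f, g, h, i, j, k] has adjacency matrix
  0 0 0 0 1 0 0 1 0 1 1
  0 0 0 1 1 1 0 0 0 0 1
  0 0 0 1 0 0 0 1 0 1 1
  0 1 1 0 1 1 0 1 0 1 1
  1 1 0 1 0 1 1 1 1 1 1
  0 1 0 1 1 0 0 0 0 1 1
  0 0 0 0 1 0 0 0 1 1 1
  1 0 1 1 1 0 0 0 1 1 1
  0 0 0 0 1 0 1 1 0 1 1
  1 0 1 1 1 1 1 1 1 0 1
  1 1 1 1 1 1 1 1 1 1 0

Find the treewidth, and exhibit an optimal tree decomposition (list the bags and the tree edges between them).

Treewidth 4.
Bags: B1 = {e, h, i, j, k}  B2 = {d, e, h, j, k}  B3 = {e, g, i, j, k}  B4 = {d, e, f, j, k}  B5 = {b, d, e, f, k}  B6 = {a, e, h, j, k}  B7 = {c, d, h, j, k}
Tree: B1–B2, B1–B3, B2–B4, B4–B5, B2–B6, B2–B7

The largest bag has 5 vertices, giving width 4; this decomposition certifies tw(G) ≤ 4. Conversely, {e, g, i, j, k} is a clique of size 5, and the vertices of any clique must share a bag in every tree decomposition; so some bag has ≥ 5 vertices and tw(G) ≥ 4. The upper and lower bounds meet at 4, so that is the treewidth.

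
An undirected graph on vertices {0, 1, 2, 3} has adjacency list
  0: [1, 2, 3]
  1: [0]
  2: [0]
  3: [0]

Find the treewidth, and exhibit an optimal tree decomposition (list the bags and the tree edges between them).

Treewidth 1.
One such decomposition:
Bags: B1 = {0, 1}  B2 = {0, 3}  B3 = {0, 2}
Tree: B1–B2, B2–B3

Each bag holds 2 vertices, so the decomposition has width 1, which upper-bounds the treewidth. Any graph with an edge has treewidth ≥ 1, and G has the edge 1–0. Therefore the treewidth is 1.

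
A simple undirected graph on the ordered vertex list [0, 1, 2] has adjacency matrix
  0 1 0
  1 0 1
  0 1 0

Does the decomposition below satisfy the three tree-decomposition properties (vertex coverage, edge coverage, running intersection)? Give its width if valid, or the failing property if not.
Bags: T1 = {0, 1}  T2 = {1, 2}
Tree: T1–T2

Yes; width 1.

Checking the three conditions: (i) the bags cover all of {0, 1, 2}; (ii) for each edge, some bag contains both endpoints; (iii) the bags containing any fixed vertex form a subtree. All hold, so the decomposition is valid with width 2 − 1 = 1.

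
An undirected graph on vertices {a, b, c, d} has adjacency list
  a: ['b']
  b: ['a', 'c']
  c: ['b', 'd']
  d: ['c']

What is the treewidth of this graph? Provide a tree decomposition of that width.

The largest bag has 2 vertices, giving width 1; this decomposition certifies tw(G) ≤ 1. Since G has at least one edge (e.g. a–b), it is not an edgeless graph, so tw(G) ≥ 1. The upper and lower bounds meet at 1, so that is the treewidth.

Treewidth 1.
Bags: B1 = {a, b}  B2 = {b, c}  B3 = {c, d}
Tree: B1–B2, B2–B3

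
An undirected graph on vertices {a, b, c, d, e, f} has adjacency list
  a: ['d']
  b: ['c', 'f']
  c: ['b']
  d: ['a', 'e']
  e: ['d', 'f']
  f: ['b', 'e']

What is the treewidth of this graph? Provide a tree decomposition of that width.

Treewidth 1.
One optimal decomposition is:
Bags: B1 = {d, e}  B2 = {e, f}  B3 = {a, d}  B4 = {b, f}  B5 = {b, c}
Tree: B1–B2, B1–B3, B2–B4, B4–B5

Each bag holds 2 vertices, so the decomposition has width 1, which upper-bounds the treewidth. Any graph with an edge has treewidth ≥ 1, and G has the edge e–d. Hence tw(G) = 1 exactly.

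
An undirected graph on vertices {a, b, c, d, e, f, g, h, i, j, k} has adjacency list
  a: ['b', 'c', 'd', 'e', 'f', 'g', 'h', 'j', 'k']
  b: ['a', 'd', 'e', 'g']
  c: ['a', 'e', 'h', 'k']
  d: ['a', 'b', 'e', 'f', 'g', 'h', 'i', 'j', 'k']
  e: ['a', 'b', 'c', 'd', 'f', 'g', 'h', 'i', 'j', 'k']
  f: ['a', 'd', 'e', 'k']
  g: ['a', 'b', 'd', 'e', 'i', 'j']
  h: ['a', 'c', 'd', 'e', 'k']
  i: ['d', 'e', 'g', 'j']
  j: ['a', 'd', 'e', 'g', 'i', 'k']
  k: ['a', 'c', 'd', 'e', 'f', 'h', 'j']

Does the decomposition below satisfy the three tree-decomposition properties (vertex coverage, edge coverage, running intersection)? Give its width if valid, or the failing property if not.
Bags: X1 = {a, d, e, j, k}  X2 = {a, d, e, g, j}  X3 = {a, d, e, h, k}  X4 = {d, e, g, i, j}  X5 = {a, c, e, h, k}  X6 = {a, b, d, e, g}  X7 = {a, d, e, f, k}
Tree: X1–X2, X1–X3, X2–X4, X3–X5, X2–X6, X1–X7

Yes; width 4.

Every vertex of G appears in some bag (union = {a, b, c, d, e, f, g, h, i, j, k}); every edge is covered by a bag; and for each vertex v the set of bags containing v is connected in the bag tree. The decomposition is therefore valid. The largest bag has 5 vertices, so the width is 4.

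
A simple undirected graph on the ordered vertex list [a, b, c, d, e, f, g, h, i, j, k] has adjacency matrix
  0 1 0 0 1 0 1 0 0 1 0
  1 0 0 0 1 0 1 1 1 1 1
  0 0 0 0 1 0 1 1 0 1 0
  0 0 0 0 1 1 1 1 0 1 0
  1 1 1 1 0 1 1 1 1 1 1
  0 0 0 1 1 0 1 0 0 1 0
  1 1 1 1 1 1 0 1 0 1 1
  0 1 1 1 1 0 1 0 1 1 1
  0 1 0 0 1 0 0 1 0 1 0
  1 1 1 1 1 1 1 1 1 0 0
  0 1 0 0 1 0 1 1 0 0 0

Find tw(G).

4

A width-4 tree decomposition is:
Bags: B1 = {d, e, g, h, j}  B2 = {b, e, g, h, j}  B3 = {a, b, e, g, j}  B4 = {c, e, g, h, j}  B5 = {b, e, h, i, j}  B6 = {b, e, g, h, k}  B7 = {d, e, f, g, j}
Tree: B1–B2, B2–B3, B1–B4, B2–B5, B2–B6, B1–B7
Every bag has size at most 5, so the width is 5 − 1 = 4 and tw(G) ≤ 4. Conversely, {a, b, e, g, j} is a clique of size 5, and the vertices of any clique must share a bag in every tree decomposition; so some bag has ≥ 5 vertices and tw(G) ≥ 4. The upper and lower bounds meet at 4, so that is the treewidth.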